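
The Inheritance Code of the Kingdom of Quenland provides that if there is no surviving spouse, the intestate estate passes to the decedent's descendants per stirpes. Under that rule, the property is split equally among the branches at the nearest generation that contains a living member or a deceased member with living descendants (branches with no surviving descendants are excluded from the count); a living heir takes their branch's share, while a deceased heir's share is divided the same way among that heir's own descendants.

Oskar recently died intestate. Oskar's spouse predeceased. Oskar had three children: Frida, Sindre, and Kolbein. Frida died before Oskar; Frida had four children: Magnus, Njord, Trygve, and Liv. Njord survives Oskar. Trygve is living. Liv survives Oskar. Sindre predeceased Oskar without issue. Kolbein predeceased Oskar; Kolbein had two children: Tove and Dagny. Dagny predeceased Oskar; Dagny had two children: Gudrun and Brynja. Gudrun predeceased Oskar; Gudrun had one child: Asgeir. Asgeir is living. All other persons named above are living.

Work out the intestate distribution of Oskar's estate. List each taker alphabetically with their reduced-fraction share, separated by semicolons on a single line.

There is no surviving spouse, so the entire estate passes to Oskar's descendants per stirpes.
Sindre left no surviving issue, so that branch lapses and is disregarded.
The estate is divided into 2 equal shares of 1/2 among Frida, Kolbein.
Frida predeceased; the 1/2 allotted to Frida's branch passes to Frida's issue by representation.
The 1/2 is divided into 4 equal shares of 1/8 among Magnus, Njord, Trygve, Liv.
Magnus is living and takes 1/8.
Njord is living and takes 1/8.
Trygve is living and takes 1/8.
Liv is living and takes 1/8.
Kolbein predeceased; the 1/2 allotted to Kolbein's branch passes to Kolbein's issue by representation.
The 1/2 is divided into 2 equal shares of 1/4 among Tove, Dagny.
Tove is living and takes 1/4.
Dagny predeceased; the 1/4 allotted to Dagny's branch passes to Dagny's issue by representation.
The 1/4 is divided into 2 equal shares of 1/8 among Gudrun, Brynja.
Gudrun predeceased; the 1/8 allotted to Gudrun's branch passes to Gudrun's issue by representation.
Asgeir is the sole taker at this level and receives the full 1/8.
Brynja is living and takes 1/8.

Asgeir 1/8; Brynja 1/8; Liv 1/8; Magnus 1/8; Njord 1/8; Tove 1/4; Trygve 1/8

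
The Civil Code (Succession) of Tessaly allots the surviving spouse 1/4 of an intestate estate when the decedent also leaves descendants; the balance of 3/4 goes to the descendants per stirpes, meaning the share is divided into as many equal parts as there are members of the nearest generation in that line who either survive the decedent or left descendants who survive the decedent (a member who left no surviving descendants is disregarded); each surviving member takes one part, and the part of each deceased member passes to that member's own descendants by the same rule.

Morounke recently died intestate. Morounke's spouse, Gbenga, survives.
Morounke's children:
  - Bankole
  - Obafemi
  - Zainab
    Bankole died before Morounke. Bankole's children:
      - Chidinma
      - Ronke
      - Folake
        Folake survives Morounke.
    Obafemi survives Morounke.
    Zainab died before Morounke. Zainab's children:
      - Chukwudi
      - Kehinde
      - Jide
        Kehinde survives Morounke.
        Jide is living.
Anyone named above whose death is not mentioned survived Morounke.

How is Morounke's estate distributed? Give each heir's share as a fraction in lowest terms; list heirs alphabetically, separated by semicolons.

Gbenga, as surviving spouse, takes 1/4.
The remaining 3/4 passes to Morounke's descendants per stirpes.
The 3/4 is divided into 3 equal shares of 1/4 among Bankole, Obafemi, Zainab.
Bankole predeceased; the 1/4 allotted to Bankole's branch passes to Bankole's issue by representation.
The 1/4 is divided into 3 equal shares of 1/12 among Chidinma, Ronke, Folake.
Chidinma is living and takes 1/12.
Ronke is living and takes 1/12.
Folake is living and takes 1/12.
Obafemi is living and takes 1/4.
Zainab predeceased; the 1/4 allotted to Zainab's branch passes to Zainab's issue by representation.
The 1/4 is divided into 3 equal shares of 1/12 among Chukwudi, Kehinde, Jide.
Chukwudi is living and takes 1/12.
Kehinde is living and takes 1/12.
Jide is living and takes 1/12.

Chidinma 1/12; Chukwudi 1/12; Folake 1/12; Gbenga 1/4; Jide 1/12; Kehinde 1/12; Obafemi 1/4; Ronke 1/12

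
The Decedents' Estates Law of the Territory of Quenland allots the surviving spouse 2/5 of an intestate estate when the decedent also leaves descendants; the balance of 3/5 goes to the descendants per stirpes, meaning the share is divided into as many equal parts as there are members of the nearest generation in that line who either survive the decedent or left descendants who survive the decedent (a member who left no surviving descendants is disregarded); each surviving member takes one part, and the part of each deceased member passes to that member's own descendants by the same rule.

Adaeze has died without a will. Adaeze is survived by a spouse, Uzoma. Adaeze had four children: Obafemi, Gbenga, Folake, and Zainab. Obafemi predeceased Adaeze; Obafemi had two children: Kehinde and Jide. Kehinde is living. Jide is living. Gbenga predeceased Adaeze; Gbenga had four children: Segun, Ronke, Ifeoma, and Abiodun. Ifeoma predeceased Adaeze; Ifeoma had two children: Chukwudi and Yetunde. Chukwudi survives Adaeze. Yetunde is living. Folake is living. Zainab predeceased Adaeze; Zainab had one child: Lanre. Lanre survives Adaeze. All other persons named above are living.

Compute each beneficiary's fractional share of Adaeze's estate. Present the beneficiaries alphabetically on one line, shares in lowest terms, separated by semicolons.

Abiodun 3/80; Chukwudi 3/160; Folake 3/20; Jide 3/40; Kehinde 3/40; Lanre 3/20; Ronke 3/80; Segun 3/80; Uzoma 2/5; Yetunde 3/160

Uzoma, as surviving spouse, takes 2/5.
The remaining 3/5 passes to Adaeze's descendants per stirpes.
The 3/5 is divided into 4 equal shares of 3/20 among Obafemi, Gbenga, Folake, Zainab.
Obafemi predeceased; the 3/20 allotted to Obafemi's branch passes to Obafemi's issue by representation.
The 3/20 is divided into 2 equal shares of 3/40 among Kehinde, Jide.
Kehinde is living and takes 3/40.
Jide is living and takes 3/40.
Gbenga predeceased; the 3/20 allotted to Gbenga's branch passes to Gbenga's issue by representation.
The 3/20 is divided into 4 equal shares of 3/80 among Segun, Ronke, Ifeoma, Abiodun.
Segun is living and takes 3/80.
Ronke is living and takes 3/80.
Ifeoma predeceased; the 3/80 allotted to Ifeoma's branch passes to Ifeoma's issue by representation.
The 3/80 is divided into 2 equal shares of 3/160 among Chukwudi, Yetunde.
Chukwudi is living and takes 3/160.
Yetunde is living and takes 3/160.
Abiodun is living and takes 3/80.
Folake is living and takes 3/20.
Zainab predeceased; the 3/20 allotted to Zainab's branch passes to Zainab's issue by representation.
Lanre is the sole taker at this level and receives the full 3/20.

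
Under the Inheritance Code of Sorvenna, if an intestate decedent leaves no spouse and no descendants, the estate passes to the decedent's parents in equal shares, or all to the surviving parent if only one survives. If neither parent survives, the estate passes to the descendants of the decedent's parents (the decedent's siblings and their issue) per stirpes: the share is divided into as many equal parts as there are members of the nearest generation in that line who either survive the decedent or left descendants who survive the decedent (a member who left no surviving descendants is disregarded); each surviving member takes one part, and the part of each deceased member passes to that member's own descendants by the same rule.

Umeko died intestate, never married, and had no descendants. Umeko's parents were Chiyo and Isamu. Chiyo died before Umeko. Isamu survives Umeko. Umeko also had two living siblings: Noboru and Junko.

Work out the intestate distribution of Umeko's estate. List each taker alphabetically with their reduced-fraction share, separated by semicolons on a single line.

Only one parent, Isamu, survives, so Isamu takes the entire estate. The siblings take nothing because a surviving parent has priority.

Isamu 1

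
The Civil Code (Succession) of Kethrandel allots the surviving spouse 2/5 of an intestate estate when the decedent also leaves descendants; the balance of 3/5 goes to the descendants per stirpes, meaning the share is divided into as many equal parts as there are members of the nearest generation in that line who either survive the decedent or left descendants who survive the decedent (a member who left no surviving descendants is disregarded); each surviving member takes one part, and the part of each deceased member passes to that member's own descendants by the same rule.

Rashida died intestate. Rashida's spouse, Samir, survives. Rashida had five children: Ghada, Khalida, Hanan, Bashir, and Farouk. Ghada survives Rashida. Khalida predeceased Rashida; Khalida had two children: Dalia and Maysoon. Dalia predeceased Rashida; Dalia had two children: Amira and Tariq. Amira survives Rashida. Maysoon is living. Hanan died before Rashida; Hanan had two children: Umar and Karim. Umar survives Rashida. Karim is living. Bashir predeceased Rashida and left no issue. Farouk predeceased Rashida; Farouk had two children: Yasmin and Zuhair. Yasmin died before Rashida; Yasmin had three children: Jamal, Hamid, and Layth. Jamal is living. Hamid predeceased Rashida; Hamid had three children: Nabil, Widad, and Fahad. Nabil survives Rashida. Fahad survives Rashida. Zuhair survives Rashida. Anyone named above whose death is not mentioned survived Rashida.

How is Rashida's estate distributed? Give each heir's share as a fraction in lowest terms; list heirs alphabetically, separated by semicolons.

Samir, as surviving spouse, takes 2/5.
The remaining 3/5 passes to Rashida's descendants per stirpes.
Bashir left no surviving issue, so that branch lapses and is disregarded.
The 3/5 is divided into 4 equal shares of 3/20 among Ghada, Khalida, Hanan, Farouk.
Ghada is living and takes 3/20.
Khalida predeceased; the 3/20 allotted to Khalida's branch passes to Khalida's issue by representation.
The 3/20 is divided into 2 equal shares of 3/40 among Dalia, Maysoon.
Dalia predeceased; the 3/40 allotted to Dalia's branch passes to Dalia's issue by representation.
The 3/40 is divided into 2 equal shares of 3/80 among Amira, Tariq.
Amira is living and takes 3/80.
Tariq is living and takes 3/80.
Maysoon is living and takes 3/40.
Hanan predeceased; the 3/20 allotted to Hanan's branch passes to Hanan's issue by representation.
The 3/20 is divided into 2 equal shares of 3/40 among Umar, Karim.
Umar is living and takes 3/40.
Karim is living and takes 3/40.
Farouk predeceased; the 3/20 allotted to Farouk's branch passes to Farouk's issue by representation.
The 3/20 is divided into 2 equal shares of 3/40 among Yasmin, Zuhair.
Yasmin predeceased; the 3/40 allotted to Yasmin's branch passes to Yasmin's issue by representation.
The 3/40 is divided into 3 equal shares of 1/40 among Jamal, Hamid, Layth.
Jamal is living and takes 1/40.
Hamid predeceased; the 1/40 allotted to Hamid's branch passes to Hamid's issue by representation.
The 1/40 is divided into 3 equal shares of 1/120 among Nabil, Widad, Fahad.
Nabil is living and takes 1/120.
Widad is living and takes 1/120.
Fahad is living and takes 1/120.
Layth is living and takes 1/40.
Zuhair is living and takes 3/40.

Amira 3/80; Fahad 1/120; Ghada 3/20; Jamal 1/40; Karim 3/40; Layth 1/40; Maysoon 3/40; Nabil 1/120; Samir 2/5; Tariq 3/80; Umar 3/40; Widad 1/120; Zuhair 3/40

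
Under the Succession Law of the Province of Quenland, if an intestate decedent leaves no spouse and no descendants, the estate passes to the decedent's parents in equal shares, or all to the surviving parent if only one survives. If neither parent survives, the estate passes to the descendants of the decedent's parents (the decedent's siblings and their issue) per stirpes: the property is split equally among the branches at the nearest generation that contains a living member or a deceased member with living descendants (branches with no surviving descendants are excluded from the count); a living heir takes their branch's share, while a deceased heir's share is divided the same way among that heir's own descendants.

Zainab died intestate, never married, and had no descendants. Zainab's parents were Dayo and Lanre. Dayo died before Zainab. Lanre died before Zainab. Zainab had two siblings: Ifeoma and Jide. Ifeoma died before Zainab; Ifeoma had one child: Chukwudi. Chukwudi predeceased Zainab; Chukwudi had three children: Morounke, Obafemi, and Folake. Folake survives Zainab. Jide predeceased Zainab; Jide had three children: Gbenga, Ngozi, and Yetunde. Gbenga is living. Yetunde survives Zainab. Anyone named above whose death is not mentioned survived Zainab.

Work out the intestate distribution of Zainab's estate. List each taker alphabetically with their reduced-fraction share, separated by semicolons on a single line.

Folake 1/6; Gbenga 1/6; Morounke 1/6; Ngozi 1/6; Obafemi 1/6; Yetunde 1/6

Neither parent survives and there are no descendants, so the estate passes to Zainab's siblings and their issue per stirpes.
The estate is divided into 2 equal shares of 1/2 among Ifeoma, Jide.
Ifeoma predeceased; the 1/2 allotted to Ifeoma's branch passes to Ifeoma's issue by representation.
Chukwudi's line is the sole branch at this level, so the full 1/2 passes to Chukwudi's issue by representation.
The 1/2 is divided into 3 equal shares of 1/6 among Morounke, Obafemi, Folake.
Morounke is living and takes 1/6.
Obafemi is living and takes 1/6.
Folake is living and takes 1/6.
Jide predeceased; the 1/2 allotted to Jide's branch passes to Jide's issue by representation.
The 1/2 is divided into 3 equal shares of 1/6 among Gbenga, Ngozi, Yetunde.
Gbenga is living and takes 1/6.
Ngozi is living and takes 1/6.
Yetunde is living and takes 1/6.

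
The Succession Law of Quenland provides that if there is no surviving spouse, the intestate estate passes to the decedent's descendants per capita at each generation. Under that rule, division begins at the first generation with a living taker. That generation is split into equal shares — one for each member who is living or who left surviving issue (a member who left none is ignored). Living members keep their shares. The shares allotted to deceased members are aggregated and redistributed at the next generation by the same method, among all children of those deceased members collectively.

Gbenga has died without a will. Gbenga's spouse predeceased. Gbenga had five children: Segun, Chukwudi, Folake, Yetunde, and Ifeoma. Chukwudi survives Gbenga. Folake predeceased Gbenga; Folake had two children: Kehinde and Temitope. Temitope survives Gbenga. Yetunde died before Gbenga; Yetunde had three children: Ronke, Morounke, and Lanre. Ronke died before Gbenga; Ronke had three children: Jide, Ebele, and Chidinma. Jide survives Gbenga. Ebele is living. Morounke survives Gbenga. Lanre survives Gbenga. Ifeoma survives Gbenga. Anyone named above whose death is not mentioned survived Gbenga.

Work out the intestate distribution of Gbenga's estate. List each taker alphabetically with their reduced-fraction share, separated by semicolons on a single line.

There is no surviving spouse, so the entire estate passes to Gbenga's descendants per capita at each generation.
At generation 1 (Segun, Chukwudi, Folake, Yetunde, Ifeoma) there are 5 shares of (1)/5 = 1/5 each.
Living: Segun, Chukwudi, and Ifeoma — each takes 1/5.
Deceased: Folake and Yetunde. Their combined 2/5 is pooled and carried to generation 2.
At generation 2 (Kehinde, Temitope, Ronke, Morounke, Lanre) there are 5 shares of (2/5)/5 = 2/25 each.
Living: Kehinde, Temitope, Morounke, and Lanre — each takes 2/25.
Deceased: Ronke. That 2/25 share is carried to generation 3.
At generation 3 (Jide, Ebele, Chidinma) there are 3 shares of (2/25)/3 = 2/75 each.
Living: Jide, Ebele, and Chidinma — each takes 2/75.

Chidinma 2/75; Chukwudi 1/5; Ebele 2/75; Ifeoma 1/5; Jide 2/75; Kehinde 2/25; Lanre 2/25; Morounke 2/25; Segun 1/5; Temitope 2/25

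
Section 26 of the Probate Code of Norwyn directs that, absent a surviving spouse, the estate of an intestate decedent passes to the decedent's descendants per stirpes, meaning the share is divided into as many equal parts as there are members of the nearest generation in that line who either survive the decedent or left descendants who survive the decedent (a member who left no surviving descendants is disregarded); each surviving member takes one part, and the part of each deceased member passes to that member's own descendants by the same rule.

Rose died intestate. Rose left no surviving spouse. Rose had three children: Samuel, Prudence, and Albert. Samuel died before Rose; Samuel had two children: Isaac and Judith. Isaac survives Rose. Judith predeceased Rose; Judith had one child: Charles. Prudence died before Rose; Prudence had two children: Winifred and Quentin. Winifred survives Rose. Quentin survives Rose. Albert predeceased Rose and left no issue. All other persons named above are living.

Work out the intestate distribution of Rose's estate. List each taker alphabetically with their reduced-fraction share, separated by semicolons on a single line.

There is no surviving spouse, so the entire estate passes to Rose's descendants per stirpes.
Albert left no surviving issue, so that branch lapses and is disregarded.
The estate is divided into 2 equal shares of 1/2 among Samuel, Prudence.
Samuel predeceased; the 1/2 allotted to Samuel's branch passes to Samuel's issue by representation.
The 1/2 is divided into 2 equal shares of 1/4 among Isaac, Judith.
Isaac is living and takes 1/4.
Judith predeceased; the 1/4 allotted to Judith's branch passes to Judith's issue by representation.
Charles is the sole taker at this level and receives the full 1/4.
Prudence predeceased; the 1/2 allotted to Prudence's branch passes to Prudence's issue by representation.
The 1/2 is divided into 2 equal shares of 1/4 among Winifred, Quentin.
Winifred is living and takes 1/4.
Quentin is living and takes 1/4.

Charles 1/4; Isaac 1/4; Quentin 1/4; Winifred 1/4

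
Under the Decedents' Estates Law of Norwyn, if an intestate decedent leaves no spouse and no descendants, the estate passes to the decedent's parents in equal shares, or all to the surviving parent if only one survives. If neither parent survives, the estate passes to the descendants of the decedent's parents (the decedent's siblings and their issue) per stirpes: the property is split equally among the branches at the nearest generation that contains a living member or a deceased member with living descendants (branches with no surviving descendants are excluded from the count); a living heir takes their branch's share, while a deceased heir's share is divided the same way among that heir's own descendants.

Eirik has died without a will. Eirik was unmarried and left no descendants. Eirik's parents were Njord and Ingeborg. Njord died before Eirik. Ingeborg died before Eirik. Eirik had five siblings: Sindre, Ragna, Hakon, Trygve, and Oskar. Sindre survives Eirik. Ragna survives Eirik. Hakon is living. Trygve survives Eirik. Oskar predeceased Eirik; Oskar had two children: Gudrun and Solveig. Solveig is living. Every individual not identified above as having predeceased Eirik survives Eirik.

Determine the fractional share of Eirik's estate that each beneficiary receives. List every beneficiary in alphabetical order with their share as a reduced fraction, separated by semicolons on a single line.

Gudrun 1/10; Hakon 1/5; Ragna 1/5; Sindre 1/5; Solveig 1/10; Trygve 1/5

Neither parent survives and there are no descendants, so the estate passes to Eirik's siblings and their issue per stirpes.
The estate is divided into 5 equal shares of 1/5 among Sindre, Ragna, Hakon, Trygve, Oskar.
Sindre is living and takes 1/5.
Ragna is living and takes 1/5.
Hakon is living and takes 1/5.
Trygve is living and takes 1/5.
Oskar predeceased; the 1/5 allotted to Oskar's branch passes to Oskar's issue by representation.
The 1/5 is divided into 2 equal shares of 1/10 among Gudrun, Solveig.
Gudrun is living and takes 1/10.
Solveig is living and takes 1/10.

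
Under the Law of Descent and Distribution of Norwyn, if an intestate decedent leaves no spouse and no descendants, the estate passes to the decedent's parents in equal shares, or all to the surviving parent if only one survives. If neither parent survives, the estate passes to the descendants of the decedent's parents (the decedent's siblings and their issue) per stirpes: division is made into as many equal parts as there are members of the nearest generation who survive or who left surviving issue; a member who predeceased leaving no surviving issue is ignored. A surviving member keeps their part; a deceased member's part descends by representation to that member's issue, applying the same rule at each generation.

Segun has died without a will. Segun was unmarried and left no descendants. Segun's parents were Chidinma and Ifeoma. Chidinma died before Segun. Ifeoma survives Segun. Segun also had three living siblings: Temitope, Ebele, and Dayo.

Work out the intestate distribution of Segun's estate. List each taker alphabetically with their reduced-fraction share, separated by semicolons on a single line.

Only one parent, Ifeoma, survives, so Ifeoma takes the entire estate. The siblings take nothing because a surviving parent has priority.

Ifeoma 1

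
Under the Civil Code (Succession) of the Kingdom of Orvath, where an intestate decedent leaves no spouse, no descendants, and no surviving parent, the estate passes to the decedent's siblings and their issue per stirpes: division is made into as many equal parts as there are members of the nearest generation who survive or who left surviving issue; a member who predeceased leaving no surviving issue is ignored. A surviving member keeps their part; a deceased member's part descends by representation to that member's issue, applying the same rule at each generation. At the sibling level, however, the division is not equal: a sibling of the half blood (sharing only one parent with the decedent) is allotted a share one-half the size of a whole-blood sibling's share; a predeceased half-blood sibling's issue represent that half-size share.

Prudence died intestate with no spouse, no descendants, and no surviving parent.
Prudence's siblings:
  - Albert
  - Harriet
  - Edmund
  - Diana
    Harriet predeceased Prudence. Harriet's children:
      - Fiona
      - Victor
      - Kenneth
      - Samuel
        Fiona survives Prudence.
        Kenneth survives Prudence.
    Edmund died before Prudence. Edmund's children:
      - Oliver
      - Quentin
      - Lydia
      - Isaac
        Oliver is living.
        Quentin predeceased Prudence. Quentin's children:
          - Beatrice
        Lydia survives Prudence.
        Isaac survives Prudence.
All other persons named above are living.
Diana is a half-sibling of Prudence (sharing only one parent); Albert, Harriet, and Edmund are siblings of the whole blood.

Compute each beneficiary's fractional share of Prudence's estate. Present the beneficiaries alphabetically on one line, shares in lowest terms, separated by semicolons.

Albert 2/7; Beatrice 1/14; Diana 1/7; Fiona 1/14; Isaac 1/14; Kenneth 1/14; Lydia 1/14; Oliver 1/14; Samuel 1/14; Victor 1/14

No spouse, descendants, or parent survives, so the estate passes to Prudence's siblings per stirpes.
Half-blood siblings count for one-half the weight of whole-blood siblings at the initial division.
Dividing 1 in proportion to weights (total weight 7/2): Albert (weight 1) → 2/7; Harriet (weight 1) → 2/7; Edmund (weight 1) → 2/7; Diana (weight 1/2) → 1/7.
Albert is living and takes 2/7.
Harriet predeceased; the 2/7 allotted to Harriet's branch passes to Harriet's issue by representation.
The 2/7 is divided into 4 equal shares of 1/14 among Fiona, Victor, Kenneth, Samuel.
Fiona is living and takes 1/14.
Victor is living and takes 1/14.
Kenneth is living and takes 1/14.
Samuel is living and takes 1/14.
Edmund predeceased; the 2/7 allotted to Edmund's branch passes to Edmund's issue by representation.
The 2/7 is divided into 4 equal shares of 1/14 among Oliver, Quentin, Lydia, Isaac.
Oliver is living and takes 1/14.
Quentin predeceased; the 1/14 allotted to Quentin's branch passes to Quentin's issue by representation.
Beatrice is the sole taker at this level and receives the full 1/14.
Lydia is living and takes 1/14.
Isaac is living and takes 1/14.
Diana is living and takes 1/7.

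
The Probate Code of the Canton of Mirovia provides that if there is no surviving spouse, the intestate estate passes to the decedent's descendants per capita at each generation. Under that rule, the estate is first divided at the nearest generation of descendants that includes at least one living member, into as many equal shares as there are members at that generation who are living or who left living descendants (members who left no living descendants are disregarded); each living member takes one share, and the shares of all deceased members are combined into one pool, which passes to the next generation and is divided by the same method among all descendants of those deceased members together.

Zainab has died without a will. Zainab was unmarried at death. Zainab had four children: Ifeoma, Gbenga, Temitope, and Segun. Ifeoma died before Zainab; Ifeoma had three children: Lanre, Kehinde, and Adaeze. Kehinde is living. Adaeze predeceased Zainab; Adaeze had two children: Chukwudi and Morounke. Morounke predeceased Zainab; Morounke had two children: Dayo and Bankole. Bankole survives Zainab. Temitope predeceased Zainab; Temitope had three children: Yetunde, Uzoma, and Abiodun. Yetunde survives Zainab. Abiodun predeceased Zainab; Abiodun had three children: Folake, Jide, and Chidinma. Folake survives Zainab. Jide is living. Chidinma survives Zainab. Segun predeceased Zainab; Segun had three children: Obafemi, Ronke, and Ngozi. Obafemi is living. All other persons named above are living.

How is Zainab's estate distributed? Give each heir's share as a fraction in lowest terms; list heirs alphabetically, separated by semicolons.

Bankole 1/60; Chidinma 1/30; Chukwudi 1/30; Dayo 1/60; Folake 1/30; Gbenga 1/4; Jide 1/30; Kehinde 1/12; Lanre 1/12; Ngozi 1/12; Obafemi 1/12; Ronke 1/12; Uzoma 1/12; Yetunde 1/12

There is no surviving spouse, so the entire estate passes to Zainab's descendants per capita at each generation.
At generation 1 (Ifeoma, Gbenga, Temitope, Segun) there are 4 shares of (1)/4 = 1/4 each.
Living: Gbenga — each takes 1/4.
Deceased: Ifeoma, Temitope, and Segun. Their combined 3/4 is pooled and carried to generation 2.
At generation 2 (Lanre, Kehinde, Adaeze, Yetunde, Uzoma, Abiodun, Obafemi, Ronke, Ngozi) there are 9 shares of (3/4)/9 = 1/12 each.
Living: Lanre, Kehinde, Yetunde, Uzoma, Obafemi, Ronke, and Ngozi — each takes 1/12.
Deceased: Adaeze and Abiodun. Their combined 1/6 is pooled and carried to generation 3.
At generation 3 (Chukwudi, Morounke, Folake, Jide, Chidinma) there are 5 shares of (1/6)/5 = 1/30 each.
Living: Chukwudi, Folake, Jide, and Chidinma — each takes 1/30.
Deceased: Morounke. That 1/30 share is carried to generation 4.
At generation 4 (Dayo, Bankole) there are 2 shares of (1/30)/2 = 1/60 each.
Living: Dayo and Bankole — each takes 1/60.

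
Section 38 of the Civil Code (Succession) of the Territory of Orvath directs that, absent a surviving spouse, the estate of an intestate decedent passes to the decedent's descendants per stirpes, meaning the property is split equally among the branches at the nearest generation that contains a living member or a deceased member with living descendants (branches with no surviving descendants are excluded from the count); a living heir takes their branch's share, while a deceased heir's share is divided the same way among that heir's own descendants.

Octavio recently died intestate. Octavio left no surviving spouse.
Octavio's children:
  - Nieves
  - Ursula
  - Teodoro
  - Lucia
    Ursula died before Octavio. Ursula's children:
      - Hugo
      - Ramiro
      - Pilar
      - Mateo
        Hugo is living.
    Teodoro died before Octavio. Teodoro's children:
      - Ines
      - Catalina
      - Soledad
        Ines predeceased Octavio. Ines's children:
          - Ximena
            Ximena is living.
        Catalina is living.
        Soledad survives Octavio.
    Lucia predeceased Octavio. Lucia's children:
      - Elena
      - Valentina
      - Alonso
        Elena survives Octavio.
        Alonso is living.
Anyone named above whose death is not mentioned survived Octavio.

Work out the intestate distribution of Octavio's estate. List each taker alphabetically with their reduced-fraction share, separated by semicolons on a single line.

There is no surviving spouse, so the entire estate passes to Octavio's descendants per stirpes.
The estate is divided into 4 equal shares of 1/4 among Nieves, Ursula, Teodoro, Lucia.
Nieves is living and takes 1/4.
Ursula predeceased; the 1/4 allotted to Ursula's branch passes to Ursula's issue by representation.
The 1/4 is divided into 4 equal shares of 1/16 among Hugo, Ramiro, Pilar, Mateo.
Hugo is living and takes 1/16.
Ramiro is living and takes 1/16.
Pilar is living and takes 1/16.
Mateo is living and takes 1/16.
Teodoro predeceased; the 1/4 allotted to Teodoro's branch passes to Teodoro's issue by representation.
The 1/4 is divided into 3 equal shares of 1/12 among Ines, Catalina, Soledad.
Ines predeceased; the 1/12 allotted to Ines's branch passes to Ines's issue by representation.
Ximena is the sole taker at this level and receives the full 1/12.
Catalina is living and takes 1/12.
Soledad is living and takes 1/12.
Lucia predeceased; the 1/4 allotted to Lucia's branch passes to Lucia's issue by representation.
The 1/4 is divided into 3 equal shares of 1/12 among Elena, Valentina, Alonso.
Elena is living and takes 1/12.
Valentina is living and takes 1/12.
Alonso is living and takes 1/12.

Alonso 1/12; Catalina 1/12; Elena 1/12; Hugo 1/16; Mateo 1/16; Nieves 1/4; Pilar 1/16; Ramiro 1/16; Soledad 1/12; Valentina 1/12; Ximena 1/12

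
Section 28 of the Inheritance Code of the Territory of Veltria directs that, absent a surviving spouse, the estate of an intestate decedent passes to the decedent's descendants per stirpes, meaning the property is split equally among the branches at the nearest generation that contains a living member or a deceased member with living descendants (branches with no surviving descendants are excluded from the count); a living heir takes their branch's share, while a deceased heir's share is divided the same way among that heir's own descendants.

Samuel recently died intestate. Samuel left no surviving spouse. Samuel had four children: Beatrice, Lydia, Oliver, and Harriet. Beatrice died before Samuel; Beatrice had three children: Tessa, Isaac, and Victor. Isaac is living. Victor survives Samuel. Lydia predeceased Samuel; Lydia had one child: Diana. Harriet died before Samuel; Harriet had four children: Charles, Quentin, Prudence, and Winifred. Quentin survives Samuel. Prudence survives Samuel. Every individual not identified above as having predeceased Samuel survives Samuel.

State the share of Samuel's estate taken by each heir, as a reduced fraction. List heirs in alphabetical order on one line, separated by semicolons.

Charles 1/16; Diana 1/4; Isaac 1/12; Oliver 1/4; Prudence 1/16; Quentin 1/16; Tessa 1/12; Victor 1/12; Winifred 1/16

There is no surviving spouse, so the entire estate passes to Samuel's descendants per stirpes.
The estate is divided into 4 equal shares of 1/4 among Beatrice, Lydia, Oliver, Harriet.
Beatrice predeceased; the 1/4 allotted to Beatrice's branch passes to Beatrice's issue by representation.
The 1/4 is divided into 3 equal shares of 1/12 among Tessa, Isaac, Victor.
Tessa is living and takes 1/12.
Isaac is living and takes 1/12.
Victor is living and takes 1/12.
Lydia predeceased; the 1/4 allotted to Lydia's branch passes to Lydia's issue by representation.
Diana is the sole taker at this level and receives the full 1/4.
Oliver is living and takes 1/4.
Harriet predeceased; the 1/4 allotted to Harriet's branch passes to Harriet's issue by representation.
The 1/4 is divided into 4 equal shares of 1/16 among Charles, Quentin, Prudence, Winifred.
Charles is living and takes 1/16.
Quentin is living and takes 1/16.
Prudence is living and takes 1/16.
Winifred is living and takes 1/16.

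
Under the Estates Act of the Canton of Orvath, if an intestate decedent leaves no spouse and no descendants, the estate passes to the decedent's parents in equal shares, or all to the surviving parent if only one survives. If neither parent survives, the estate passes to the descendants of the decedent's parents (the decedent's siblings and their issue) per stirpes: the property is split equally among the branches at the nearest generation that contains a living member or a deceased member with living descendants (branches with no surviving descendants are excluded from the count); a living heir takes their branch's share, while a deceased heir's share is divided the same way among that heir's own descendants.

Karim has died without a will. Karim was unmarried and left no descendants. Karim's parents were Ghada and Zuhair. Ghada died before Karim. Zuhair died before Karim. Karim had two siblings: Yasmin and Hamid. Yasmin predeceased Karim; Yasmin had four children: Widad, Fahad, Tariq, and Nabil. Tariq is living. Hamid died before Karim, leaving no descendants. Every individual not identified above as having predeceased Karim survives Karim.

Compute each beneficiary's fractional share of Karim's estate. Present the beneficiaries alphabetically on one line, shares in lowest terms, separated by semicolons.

Fahad 1/4; Nabil 1/4; Tariq 1/4; Widad 1/4

Neither parent survives and there are no descendants, so the estate passes to Karim's siblings and their issue per stirpes.
Hamid left no surviving issue, so that branch lapses and is disregarded.
Yasmin's line is the sole branch at this level, so the full 1 passes to Yasmin's issue by representation.
The estate is divided into 4 equal shares of 1/4 among Widad, Fahad, Tariq, Nabil.
Widad is living and takes 1/4.
Fahad is living and takes 1/4.
Tariq is living and takes 1/4.
Nabil is living and takes 1/4.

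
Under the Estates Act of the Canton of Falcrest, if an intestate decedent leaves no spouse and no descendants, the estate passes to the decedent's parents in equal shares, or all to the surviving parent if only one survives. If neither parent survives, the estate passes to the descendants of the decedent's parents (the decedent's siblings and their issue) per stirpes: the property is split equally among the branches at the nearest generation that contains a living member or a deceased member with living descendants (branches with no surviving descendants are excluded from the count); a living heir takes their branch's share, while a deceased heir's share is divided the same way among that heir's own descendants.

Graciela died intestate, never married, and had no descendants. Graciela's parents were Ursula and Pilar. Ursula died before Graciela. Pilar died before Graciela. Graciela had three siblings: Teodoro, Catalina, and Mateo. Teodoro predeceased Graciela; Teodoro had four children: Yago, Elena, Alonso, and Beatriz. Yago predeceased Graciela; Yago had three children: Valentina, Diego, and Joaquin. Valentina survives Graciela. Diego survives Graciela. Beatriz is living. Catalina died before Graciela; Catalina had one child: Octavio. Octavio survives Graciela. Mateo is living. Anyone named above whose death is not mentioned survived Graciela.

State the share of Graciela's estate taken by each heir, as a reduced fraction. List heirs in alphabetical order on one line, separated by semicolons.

Alonso 1/12; Beatriz 1/12; Diego 1/36; Elena 1/12; Joaquin 1/36; Mateo 1/3; Octavio 1/3; Valentina 1/36

Neither parent survives and there are no descendants, so the estate passes to Graciela's siblings and their issue per stirpes.
The estate is divided into 3 equal shares of 1/3 among Teodoro, Catalina, Mateo.
Teodoro predeceased; the 1/3 allotted to Teodoro's branch passes to Teodoro's issue by representation.
The 1/3 is divided into 4 equal shares of 1/12 among Yago, Elena, Alonso, Beatriz.
Yago predeceased; the 1/12 allotted to Yago's branch passes to Yago's issue by representation.
The 1/12 is divided into 3 equal shares of 1/36 among Valentina, Diego, Joaquin.
Valentina is living and takes 1/36.
Diego is living and takes 1/36.
Joaquin is living and takes 1/36.
Elena is living and takes 1/12.
Alonso is living and takes 1/12.
Beatriz is living and takes 1/12.
Catalina predeceased; the 1/3 allotted to Catalina's branch passes to Catalina's issue by representation.
Octavio is the sole taker at this level and receives the full 1/3.
Mateo is living and takes 1/3.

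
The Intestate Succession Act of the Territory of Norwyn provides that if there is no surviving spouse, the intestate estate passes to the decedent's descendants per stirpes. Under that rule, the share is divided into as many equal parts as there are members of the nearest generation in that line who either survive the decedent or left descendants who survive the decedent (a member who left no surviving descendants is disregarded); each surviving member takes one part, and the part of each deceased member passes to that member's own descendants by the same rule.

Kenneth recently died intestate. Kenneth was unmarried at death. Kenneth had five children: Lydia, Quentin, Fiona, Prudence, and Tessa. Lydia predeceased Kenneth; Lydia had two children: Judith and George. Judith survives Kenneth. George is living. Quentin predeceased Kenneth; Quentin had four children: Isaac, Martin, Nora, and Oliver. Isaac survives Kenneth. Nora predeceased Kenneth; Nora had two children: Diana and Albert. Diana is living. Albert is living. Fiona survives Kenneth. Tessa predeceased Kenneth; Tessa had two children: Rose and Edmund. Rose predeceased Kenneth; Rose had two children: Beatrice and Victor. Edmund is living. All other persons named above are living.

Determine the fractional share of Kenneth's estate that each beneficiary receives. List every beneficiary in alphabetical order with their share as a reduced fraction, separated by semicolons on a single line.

There is no surviving spouse, so the entire estate passes to Kenneth's descendants per stirpes.
The estate is divided into 5 equal shares of 1/5 among Lydia, Quentin, Fiona, Prudence, Tessa.
Lydia predeceased; the 1/5 allotted to Lydia's branch passes to Lydia's issue by representation.
The 1/5 is divided into 2 equal shares of 1/10 among Judith, George.
Judith is living and takes 1/10.
George is living and takes 1/10.
Quentin predeceased; the 1/5 allotted to Quentin's branch passes to Quentin's issue by representation.
The 1/5 is divided into 4 equal shares of 1/20 among Isaac, Martin, Nora, Oliver.
Isaac is living and takes 1/20.
Martin is living and takes 1/20.
Nora predeceased; the 1/20 allotted to Nora's branch passes to Nora's issue by representation.
The 1/20 is divided into 2 equal shares of 1/40 among Diana, Albert.
Diana is living and takes 1/40.
Albert is living and takes 1/40.
Oliver is living and takes 1/20.
Fiona is living and takes 1/5.
Prudence is living and takes 1/5.
Tessa predeceased; the 1/5 allotted to Tessa's branch passes to Tessa's issue by representation.
The 1/5 is divided into 2 equal shares of 1/10 among Rose, Edmund.
Rose predeceased; the 1/10 allotted to Rose's branch passes to Rose's issue by representation.
The 1/10 is divided into 2 equal shares of 1/20 among Beatrice, Victor.
Beatrice is living and takes 1/20.
Victor is living and takes 1/20.
Edmund is living and takes 1/10.

Albert 1/40; Beatrice 1/20; Diana 1/40; Edmund 1/10; Fiona 1/5; George 1/10; Isaac 1/20; Judith 1/10; Martin 1/20; Oliver 1/20; Prudence 1/5; Victor 1/20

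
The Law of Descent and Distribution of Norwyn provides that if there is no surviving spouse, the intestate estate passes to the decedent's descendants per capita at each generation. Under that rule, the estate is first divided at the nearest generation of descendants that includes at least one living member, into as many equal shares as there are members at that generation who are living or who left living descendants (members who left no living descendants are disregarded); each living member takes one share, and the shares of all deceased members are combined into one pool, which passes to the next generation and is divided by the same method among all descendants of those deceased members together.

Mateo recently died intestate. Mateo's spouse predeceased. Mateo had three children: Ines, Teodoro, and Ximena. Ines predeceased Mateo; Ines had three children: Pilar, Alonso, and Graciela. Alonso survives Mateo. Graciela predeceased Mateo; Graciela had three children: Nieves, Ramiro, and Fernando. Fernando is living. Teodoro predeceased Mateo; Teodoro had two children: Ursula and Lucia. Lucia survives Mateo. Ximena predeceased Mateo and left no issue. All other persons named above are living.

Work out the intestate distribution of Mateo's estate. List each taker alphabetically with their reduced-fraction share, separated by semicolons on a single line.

There is no surviving spouse, so the entire estate passes to Mateo's descendants per capita at each generation.
No one at generation 1 (Ines, Teodoro) is living; moving to the next generation.
At generation 2 (Pilar, Alonso, Graciela, Ursula, Lucia) there are 5 shares of (1)/5 = 1/5 each.
Living: Pilar, Alonso, Ursula, and Lucia — each takes 1/5.
Deceased: Graciela. That 1/5 share is carried to generation 3.
At generation 3 (Nieves, Ramiro, Fernando) there are 3 shares of (1/5)/3 = 1/15 each.
Living: Nieves, Ramiro, and Fernando — each takes 1/15.

Alonso 1/5; Fernando 1/15; Lucia 1/5; Nieves 1/15; Pilar 1/5; Ramiro 1/15; Ursula 1/5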